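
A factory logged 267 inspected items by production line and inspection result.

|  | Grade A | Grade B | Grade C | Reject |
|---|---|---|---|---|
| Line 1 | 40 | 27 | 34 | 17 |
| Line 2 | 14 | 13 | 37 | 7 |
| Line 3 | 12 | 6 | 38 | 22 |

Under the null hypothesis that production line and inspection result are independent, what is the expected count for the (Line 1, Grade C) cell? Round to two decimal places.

48.17

Row total (Line 1) = 118; column total (Grade C) = 109; grand total N = 267.
Expected count = (row total × column total) / N = 118 × 109 / 267 = 48.17.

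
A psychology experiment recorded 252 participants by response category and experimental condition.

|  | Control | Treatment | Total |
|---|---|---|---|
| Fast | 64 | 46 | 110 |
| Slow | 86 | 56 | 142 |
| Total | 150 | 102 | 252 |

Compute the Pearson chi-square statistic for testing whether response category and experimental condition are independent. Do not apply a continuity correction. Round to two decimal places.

Grand total N = 252.
Expected counts (row total × column total / N):
  Fast, Control: 110×150/252 = 65.476
  Fast, Treatment: 110×102/252 = 44.524
  Slow, Control: 142×150/252 = 84.524
  Slow, Treatment: 142×102/252 = 57.476
Contributions (O − E)²/E:
  (64 − 65.476)²/65.476 = 0.0333
  (46 − 44.524)²/44.524 = 0.0489
  (86 − 84.524)²/84.524 = 0.0258
  (56 − 57.476)²/57.476 = 0.0379
χ² = 0.0333 + 0.0489 + 0.0258 + 0.0379 = 0.15

0.15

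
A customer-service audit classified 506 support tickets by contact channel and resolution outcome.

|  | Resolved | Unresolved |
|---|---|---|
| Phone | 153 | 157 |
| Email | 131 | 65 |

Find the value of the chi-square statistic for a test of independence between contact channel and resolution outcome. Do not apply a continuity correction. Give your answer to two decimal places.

Row totals: 310, 196. Column totals: 284, 222. Grand total N = 506.
Expected counts (row total × column total / N):
  Phone, Resolved: 310×284/506 = 173.992
  Phone, Unresolved: 310×222/506 = 136.008
  Email, Resolved: 196×284/506 = 110.008
  Email, Unresolved: 196×222/506 = 85.992
Contributions (O − E)²/E:
  (153 − 173.992)²/173.992 = 2.5327
  (157 − 136.008)²/136.008 = 3.2400
  (131 − 110.008)²/110.008 = 4.0057
  (65 − 85.992)²/85.992 = 5.1245
χ² = 2.5327 + 3.2400 + 4.0057 + 5.1245 = 14.90

14.90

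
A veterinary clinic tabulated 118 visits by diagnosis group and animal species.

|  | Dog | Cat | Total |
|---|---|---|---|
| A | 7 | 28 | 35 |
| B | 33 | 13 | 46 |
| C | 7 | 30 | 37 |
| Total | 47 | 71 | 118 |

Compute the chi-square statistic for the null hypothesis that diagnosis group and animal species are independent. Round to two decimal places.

32.04

Grand total N = 118.
Expected counts (row total × column total / N):
  A, Dog: 35×47/118 = 13.941
  A, Cat: 35×71/118 = 21.059
  B, Dog: 46×47/118 = 18.322
  B, Cat: 46×71/118 = 27.678
  C, Dog: 37×47/118 = 14.737
  C, Cat: 37×71/118 = 22.263
Contributions (O − E)²/E:
  (7 − 13.941)²/13.941 = 3.4558
  (28 − 21.059)²/21.059 = 2.2877
  (33 − 18.322)²/18.322 = 11.7587
  (13 − 27.678)²/27.678 = 7.7839
  (7 − 14.737)²/14.737 = 4.0620
  (30 − 22.263)²/22.263 = 2.6888
χ² = 3.4558 + 2.2877 + 11.7587 + 7.7839 + 4.0620 + 2.6888 = 32.04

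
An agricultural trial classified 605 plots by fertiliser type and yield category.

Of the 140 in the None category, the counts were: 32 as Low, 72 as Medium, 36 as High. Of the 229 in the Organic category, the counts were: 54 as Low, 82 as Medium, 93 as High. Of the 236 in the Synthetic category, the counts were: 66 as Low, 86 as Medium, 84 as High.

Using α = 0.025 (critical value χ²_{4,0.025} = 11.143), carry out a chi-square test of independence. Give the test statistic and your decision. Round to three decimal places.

13.116; reject H₀

Row totals: 140, 229, 236. Column totals: 152, 240, 213. Grand total N = 605.
Expected counts (row total × column total / N):
  None, Low: 140×152/605 = 35.1736
  None, Medium: 140×240/605 = 55.5372
  None, High: 140×213/605 = 49.2893
  Organic, Low: 229×152/605 = 57.5339
  Organic, Medium: 229×240/605 = 90.8430
  Organic, High: 229×213/605 = 80.6231
  Synthetic, Low: 236×152/605 = 59.2926
  Synthetic, Medium: 236×240/605 = 93.6198
  Synthetic, High: 236×213/605 = 83.0876
Contributions (O − E)²/E:
  (32 − 35.1736)²/35.1736 = 0.2863
  (72 − 55.5372)²/55.5372 = 4.8800
  (36 − 49.2893)²/49.2893 = 3.5830
  (54 − 57.5339)²/57.5339 = 0.2171
  (82 − 90.8430)²/90.8430 = 0.8608
  (93 − 80.6231)²/80.6231 = 1.9000
  (66 − 59.2926)²/59.2926 = 0.7588
  (86 − 93.6198)²/93.6198 = 0.6202
  (84 − 83.0876)²/83.0876 = 0.0100
χ² = 0.2863 + 4.8800 + 3.5830 + 0.2171 + 0.8608 + 1.9000 + 0.7588 + 0.6202 + 0.0100 = 13.116
df = (3−1)(3−1) = 4. Since 13.116 > 11.143, reject the null hypothesis of independence at α = 0.025.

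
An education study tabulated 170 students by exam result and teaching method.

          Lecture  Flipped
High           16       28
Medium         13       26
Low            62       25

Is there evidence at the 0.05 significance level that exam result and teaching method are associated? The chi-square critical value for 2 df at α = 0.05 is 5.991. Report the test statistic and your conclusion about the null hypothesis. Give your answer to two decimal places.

22.61; reject H₀

Row totals: 44, 39, 87. Column totals: 91, 79. Grand total N = 170.
Expected counts (row total × column total / N):
  High, Lecture: 44×91/170 = 23.553
  High, Flipped: 44×79/170 = 20.447
  Medium, Lecture: 39×91/170 = 20.876
  Medium, Flipped: 39×79/170 = 18.124
  Low, Lecture: 87×91/170 = 46.571
  Low, Flipped: 87×79/170 = 40.429
Contributions (O − E)²/E:
  (16 − 23.553)²/23.553 = 2.4221
  (28 − 20.447)²/20.447 = 2.7900
  (13 − 20.876)²/20.876 = 2.9714
  (26 − 18.124)²/18.124 = 3.4226
  (62 − 46.571)²/46.571 = 5.1116
  (25 − 40.429)²/40.429 = 5.8882
χ² = 2.4221 + 2.7900 + 2.9714 + 3.4226 + 5.1116 + 5.8882 = 22.61
df = (3−1)(2−1) = 2. Since 22.61 > 5.991, reject the null hypothesis of independence at α = 0.05.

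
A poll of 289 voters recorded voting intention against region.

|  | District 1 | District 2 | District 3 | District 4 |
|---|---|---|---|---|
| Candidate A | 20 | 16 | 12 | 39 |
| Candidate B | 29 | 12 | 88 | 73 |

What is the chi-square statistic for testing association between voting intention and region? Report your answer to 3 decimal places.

Row totals: 87, 202. Column totals: 49, 28, 100, 112. Grand total N = 289.
Expected counts (row total × column total / N):
  Candidate A, District 1: 87×49/289 = 14.7509
  Candidate A, District 2: 87×28/289 = 8.4291
  Candidate A, District 3: 87×100/289 = 30.1038
  Candidate A, District 4: 87×112/289 = 33.7163
  Candidate B, District 1: 202×49/289 = 34.2491
  Candidate B, District 2: 202×28/289 = 19.5709
  Candidate B, District 3: 202×100/289 = 69.8962
  Candidate B, District 4: 202×112/289 = 78.2837
Contributions (O − E)²/E:
  (20 − 14.7509)²/14.7509 = 1.8679
  (16 − 8.4291)²/8.4291 = 6.8001
  (12 − 30.1038)²/30.1038 = 10.8872
  (39 − 33.7163)²/33.7163 = 0.8280
  (29 − 34.2491)²/34.2491 = 0.8045
  (12 − 19.5709)²/19.5709 = 2.9288
  (88 − 69.8962)²/69.8962 = 4.6891
  (73 − 78.2837)²/78.2837 = 0.3566
χ² = 1.8679 + 6.8001 + 10.8872 + 0.8280 + 0.8045 + 2.9288 + 4.6891 + 0.3566 = 29.162

29.162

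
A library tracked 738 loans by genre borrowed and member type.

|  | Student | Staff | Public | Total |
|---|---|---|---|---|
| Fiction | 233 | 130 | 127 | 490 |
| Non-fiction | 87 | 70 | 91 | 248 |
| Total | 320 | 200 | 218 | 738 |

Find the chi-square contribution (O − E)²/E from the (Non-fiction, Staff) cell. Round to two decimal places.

0.12

Row total (Non-fiction) = 248; column total (Staff) = 200; N = 738.
Expected count E = 248 × 200 / 738 = 67.209.
Contribution = (O − E)²/E = (70 − 67.209)² / 67.209 = 0.12.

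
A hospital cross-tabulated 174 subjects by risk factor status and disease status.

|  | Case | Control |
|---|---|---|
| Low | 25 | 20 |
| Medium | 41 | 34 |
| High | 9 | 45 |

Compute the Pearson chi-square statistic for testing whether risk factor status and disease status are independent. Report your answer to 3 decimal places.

Row totals: 45, 75, 54. Column totals: 75, 99. Grand total N = 174.
Expected counts (row total × column total / N):
  Low, Case: 45×75/174 = 19.3966
  Low, Control: 45×99/174 = 25.6034
  Medium, Case: 75×75/174 = 32.3276
  Medium, Control: 75×99/174 = 42.6724
  High, Case: 54×75/174 = 23.2759
  High, Control: 54×99/174 = 30.7241
Contributions (O − E)²/E:
  (25 − 19.3966)²/19.3966 = 1.6187
  (20 − 25.6034)²/25.6034 = 1.2263
  (41 − 32.3276)²/32.3276 = 2.3265
  (34 − 42.6724)²/42.6724 = 1.7625
  (9 − 23.2759)²/23.2759 = 8.7559
  (45 − 30.7241)²/30.7241 = 6.6333
χ² = 1.6187 + 1.2263 + 2.3265 + 1.7625 + 8.7559 + 6.6333 = 22.323

22.323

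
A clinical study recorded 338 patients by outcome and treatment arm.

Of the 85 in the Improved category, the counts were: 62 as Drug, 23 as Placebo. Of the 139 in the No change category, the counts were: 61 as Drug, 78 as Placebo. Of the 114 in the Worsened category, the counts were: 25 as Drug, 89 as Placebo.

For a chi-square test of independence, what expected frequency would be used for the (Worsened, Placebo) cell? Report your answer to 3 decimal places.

Row total (Worsened) = 114; column total (Placebo) = 190; grand total N = 338.
Expected count = (row total × column total) / N = 114 × 190 / 338 = 64.083.

64.083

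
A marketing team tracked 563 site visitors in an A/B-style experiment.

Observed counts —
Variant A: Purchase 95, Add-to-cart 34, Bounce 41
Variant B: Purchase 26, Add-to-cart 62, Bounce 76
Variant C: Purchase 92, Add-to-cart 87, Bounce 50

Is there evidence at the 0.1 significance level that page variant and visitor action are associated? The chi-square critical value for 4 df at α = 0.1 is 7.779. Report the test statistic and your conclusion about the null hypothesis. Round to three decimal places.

69.502; reject H₀

Row totals: 170, 164, 229. Column totals: 213, 183, 167. Grand total N = 563.
Expected counts (row total × column total / N):
  Variant A, Purchase: 170×213/563 = 64.31616
  Variant A, Add-to-cart: 170×183/563 = 55.25755
  Variant A, Bounce: 170×167/563 = 50.42629
  Variant B, Purchase: 164×213/563 = 62.04618
  Variant B, Add-to-cart: 164×183/563 = 53.30728
  Variant B, Bounce: 164×167/563 = 48.64654
  Variant C, Purchase: 229×213/563 = 86.63766
  Variant C, Add-to-cart: 229×183/563 = 74.43517
  Variant C, Bounce: 229×167/563 = 67.92718
Contributions (O − E)²/E:
  (95 − 64.31616)²/64.31616 = 14.6386
  (34 − 55.25755)²/55.25755 = 8.1778
  (41 − 50.42629)²/50.42629 = 1.7621
  (26 − 62.04618)²/62.04618 = 20.9413
  (62 − 53.30728)²/53.30728 = 1.4175
  (76 − 48.64654)²/48.64654 = 15.3806
  (92 − 86.63766)²/86.63766 = 0.3319
  (87 − 74.43517)²/74.43517 = 2.1210
  (50 − 67.92718)²/67.92718 = 4.7313
χ² = 14.6386 + 8.1778 + 1.7621 + 20.9413 + 1.4175 + 15.3806 + 0.3319 + 2.1210 + 4.7313 = 69.502
df = (3−1)(3−1) = 4. Since 69.502 > 7.779, reject the null hypothesis of independence at α = 0.1.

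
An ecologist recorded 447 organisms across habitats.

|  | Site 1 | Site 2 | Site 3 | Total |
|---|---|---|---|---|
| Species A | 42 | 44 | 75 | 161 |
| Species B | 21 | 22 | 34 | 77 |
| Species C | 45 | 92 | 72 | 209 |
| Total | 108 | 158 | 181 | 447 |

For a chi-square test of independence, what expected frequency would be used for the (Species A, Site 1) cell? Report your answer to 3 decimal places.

38.899

Row total (Species A) = 161; column total (Site 1) = 108; grand total N = 447.
Expected count = (row total × column total) / N = 161 × 108 / 447 = 38.899.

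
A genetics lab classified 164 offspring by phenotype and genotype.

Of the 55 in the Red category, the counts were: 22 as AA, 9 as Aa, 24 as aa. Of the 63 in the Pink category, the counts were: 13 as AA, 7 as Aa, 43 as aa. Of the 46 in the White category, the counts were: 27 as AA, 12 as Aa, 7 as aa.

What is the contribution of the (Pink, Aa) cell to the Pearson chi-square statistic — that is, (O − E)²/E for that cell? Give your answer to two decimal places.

Row total (Pink) = 63; column total (Aa) = 28; N = 164.
Expected count E = 63 × 28 / 164 = 10.756.
Contribution = (O − E)²/E = (7 − 10.756)² / 10.756 = 1.31.

1.31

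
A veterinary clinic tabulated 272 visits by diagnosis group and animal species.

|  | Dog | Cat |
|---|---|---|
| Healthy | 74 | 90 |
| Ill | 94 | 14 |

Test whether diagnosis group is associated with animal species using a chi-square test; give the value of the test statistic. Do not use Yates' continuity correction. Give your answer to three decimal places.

Row totals: 164, 108. Column totals: 168, 104. Grand total N = 272.
Expected counts (row total × column total / N):
  Healthy, Dog: 164×168/272 = 101.2941
  Healthy, Cat: 164×104/272 = 62.7059
  Ill, Dog: 108×168/272 = 66.7059
  Ill, Cat: 108×104/272 = 41.2941
Contributions (O − E)²/E:
  (74 − 101.2941)²/101.2941 = 7.3545
  (90 − 62.7059)²/62.7059 = 11.8803
  (94 − 66.7059)²/66.7059 = 11.1679
  (14 − 41.2941)²/41.2941 = 18.0405
χ² = 7.3545 + 11.8803 + 11.1679 + 18.0405 = 48.443

48.443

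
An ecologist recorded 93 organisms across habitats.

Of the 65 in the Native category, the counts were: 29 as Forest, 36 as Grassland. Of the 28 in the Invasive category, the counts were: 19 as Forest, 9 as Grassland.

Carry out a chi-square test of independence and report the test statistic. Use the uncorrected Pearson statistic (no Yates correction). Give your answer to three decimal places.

Row totals: 65, 28. Column totals: 48, 45. Grand total N = 93.
Expected counts (row total × column total / N):
  Native, Forest: 65×48/93 = 33.5484
  Native, Grassland: 65×45/93 = 31.4516
  Invasive, Forest: 28×48/93 = 14.4516
  Invasive, Grassland: 28×45/93 = 13.5484
Contributions (O − E)²/E:
  (29 − 33.5484)²/33.5484 = 0.6167
  (36 − 31.4516)²/31.4516 = 0.6578
  (19 − 14.4516)²/14.4516 = 1.4315
  (9 − 13.5484)²/13.5484 = 1.5270
χ² = 0.6167 + 0.6578 + 1.4315 + 1.5270 = 4.233

4.233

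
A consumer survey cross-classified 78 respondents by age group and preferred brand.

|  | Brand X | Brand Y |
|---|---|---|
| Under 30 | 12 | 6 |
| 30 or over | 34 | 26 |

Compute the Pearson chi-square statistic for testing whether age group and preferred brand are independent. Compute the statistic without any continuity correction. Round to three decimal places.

0.572

Row totals: 18, 60. Column totals: 46, 32. Grand total N = 78.
Expected counts (row total × column total / N):
  Under 30, Brand X: 18×46/78 = 10.6154
  Under 30, Brand Y: 18×32/78 = 7.3846
  30 or over, Brand X: 60×46/78 = 35.3846
  30 or over, Brand Y: 60×32/78 = 24.6154
Contributions (O − E)²/E:
  (12 − 10.6154)²/10.6154 = 0.1806
  (6 − 7.3846)²/7.3846 = 0.2596
  (34 − 35.3846)²/35.3846 = 0.0542
  (26 − 24.6154)²/24.6154 = 0.0779
χ² = 0.1806 + 0.2596 + 0.0542 + 0.0779 = 0.572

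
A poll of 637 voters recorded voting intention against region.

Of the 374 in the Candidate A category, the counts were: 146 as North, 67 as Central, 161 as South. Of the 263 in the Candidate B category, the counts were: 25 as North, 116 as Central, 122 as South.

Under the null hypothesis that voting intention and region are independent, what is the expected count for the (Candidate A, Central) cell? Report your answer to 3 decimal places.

107.444

Row total (Candidate A) = 374; column total (Central) = 183; grand total N = 637.
Expected count = (row total × column total) / N = 374 × 183 / 637 = 107.444.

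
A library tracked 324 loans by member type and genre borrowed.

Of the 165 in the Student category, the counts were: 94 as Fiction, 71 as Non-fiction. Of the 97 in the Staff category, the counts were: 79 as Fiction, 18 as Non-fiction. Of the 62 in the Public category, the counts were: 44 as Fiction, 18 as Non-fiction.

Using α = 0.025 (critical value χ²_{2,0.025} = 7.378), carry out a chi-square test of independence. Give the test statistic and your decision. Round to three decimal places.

17.095; reject H₀

Row totals: 165, 97, 62. Column totals: 217, 107. Grand total N = 324.
Expected counts (row total × column total / N):
  Student, Fiction: 165×217/324 = 110.5093
  Student, Non-fiction: 165×107/324 = 54.4907
  Staff, Fiction: 97×217/324 = 64.9660
  Staff, Non-fiction: 97×107/324 = 32.0340
  Public, Fiction: 62×217/324 = 41.5247
  Public, Non-fiction: 62×107/324 = 20.4753
Contributions (O − E)²/E:
  (94 − 110.5093)²/110.5093 = 2.4664
  (71 − 54.4907)²/54.4907 = 5.0019
  (79 − 64.9660)²/64.9660 = 3.0316
  (18 − 32.0340)²/32.0340 = 6.1483
  (44 − 41.5247)²/41.5247 = 0.1476
  (18 − 20.4753)²/20.4753 = 0.2992
χ² = 2.4664 + 5.0019 + 3.0316 + 6.1483 + 0.1476 + 0.2992 = 17.095
df = (3−1)(2−1) = 2. Since 17.095 > 7.378, reject the null hypothesis of independence at α = 0.025.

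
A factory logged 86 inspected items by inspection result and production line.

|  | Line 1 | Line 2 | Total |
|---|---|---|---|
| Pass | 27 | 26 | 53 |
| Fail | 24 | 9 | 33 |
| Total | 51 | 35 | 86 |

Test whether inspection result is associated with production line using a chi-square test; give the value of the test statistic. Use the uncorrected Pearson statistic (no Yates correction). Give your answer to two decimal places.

Grand total N = 86.
Expected counts (row total × column total / N):
  Pass, Line 1: 53×51/86 = 31.430
  Pass, Line 2: 53×35/86 = 21.570
  Fail, Line 1: 33×51/86 = 19.570
  Fail, Line 2: 33×35/86 = 13.430
Contributions (O − E)²/E:
  (27 − 31.430)²/31.430 = 0.6244
  (26 − 21.570)²/21.570 = 0.9098
  (24 − 19.570)²/19.570 = 1.0028
  (9 − 13.430)²/13.430 = 1.4613
χ² = 0.6244 + 0.9098 + 1.0028 + 1.4613 = 4.00

4.00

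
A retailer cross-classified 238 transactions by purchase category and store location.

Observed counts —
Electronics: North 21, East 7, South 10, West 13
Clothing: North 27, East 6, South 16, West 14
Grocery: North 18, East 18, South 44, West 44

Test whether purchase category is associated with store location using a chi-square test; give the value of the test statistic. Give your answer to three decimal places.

23.595

Row totals: 51, 63, 124. Column totals: 66, 31, 70, 71. Grand total N = 238.
Expected counts (row total × column total / N):
  Electronics, North: 51×66/238 = 14.1429
  Electronics, East: 51×31/238 = 6.6429
  Electronics, South: 51×70/238 = 15.0000
  Electronics, West: 51×71/238 = 15.2143
  Clothing, North: 63×66/238 = 17.4706
  Clothing, East: 63×31/238 = 8.2059
  Clothing, South: 63×70/238 = 18.5294
  Clothing, West: 63×71/238 = 18.7941
  Grocery, North: 124×66/238 = 34.3866
  Grocery, East: 124×31/238 = 16.1513
  Grocery, South: 124×70/238 = 36.4706
  Grocery, West: 124×71/238 = 36.9916
Contributions (O − E)²/E:
  (21 − 14.1429)²/14.1429 = 3.3246
  (7 − 6.6429)²/6.6429 = 0.0192
  (10 − 15.0000)²/15.0000 = 1.6667
  (13 − 15.2143)²/15.2143 = 0.3223
  (27 − 17.4706)²/17.4706 = 5.1978
  (6 − 8.2059)²/8.2059 = 0.5930
  (16 − 18.5294)²/18.5294 = 0.3453
  (14 − 18.7941)²/18.7941 = 1.2229
  (18 − 34.3866)²/34.3866 = 7.8089
  (18 − 16.1513)²/16.1513 = 0.2116
  (44 − 36.4706)²/36.4706 = 1.5545
  (44 − 36.9916)²/36.9916 = 1.3278
χ² = 3.3246 + 0.0192 + 1.6667 + 0.3223 + 5.1978 + 0.5930 + 0.3453 + 1.2229 + 7.8089 + 0.2116 + 1.5545 + 1.3278 = 23.595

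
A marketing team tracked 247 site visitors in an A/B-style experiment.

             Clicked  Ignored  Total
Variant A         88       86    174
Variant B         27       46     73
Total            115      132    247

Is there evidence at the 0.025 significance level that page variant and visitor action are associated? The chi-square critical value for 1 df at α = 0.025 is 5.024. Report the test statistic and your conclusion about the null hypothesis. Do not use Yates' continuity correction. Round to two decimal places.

3.82; fail to reject H₀

Grand total N = 247.
Expected counts (row total × column total / N):
  Variant A, Clicked: 174×115/247 = 81.012
  Variant A, Ignored: 174×132/247 = 92.988
  Variant B, Clicked: 73×115/247 = 33.988
  Variant B, Ignored: 73×132/247 = 39.012
Contributions (O − E)²/E:
  (88 − 81.012)²/81.012 = 0.6028
  (86 − 92.988)²/92.988 = 0.5251
  (27 − 33.988)²/33.988 = 1.4367
  (46 − 39.012)²/39.012 = 1.2517
χ² = 0.6028 + 0.5251 + 1.4367 + 1.2517 = 3.82
df = (2−1)(2−1) = 1. Since 3.82 < 5.024, fail to reject the null hypothesis of independence at α = 0.025.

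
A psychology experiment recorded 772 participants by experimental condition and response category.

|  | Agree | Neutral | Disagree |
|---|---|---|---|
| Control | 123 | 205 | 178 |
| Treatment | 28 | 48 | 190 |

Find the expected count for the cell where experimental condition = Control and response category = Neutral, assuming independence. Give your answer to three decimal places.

165.826

Row total (Control) = 506; column total (Neutral) = 253; grand total N = 772.
Expected count = (row total × column total) / N = 506 × 253 / 772 = 165.826.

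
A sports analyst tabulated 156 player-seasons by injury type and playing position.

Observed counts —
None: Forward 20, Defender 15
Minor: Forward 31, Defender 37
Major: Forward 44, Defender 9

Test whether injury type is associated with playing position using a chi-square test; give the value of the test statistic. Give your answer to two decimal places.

Row totals: 35, 68, 53. Column totals: 95, 61. Grand total N = 156.
Expected counts (row total × column total / N):
  None, Forward: 35×95/156 = 21.314
  None, Defender: 35×61/156 = 13.686
  Minor, Forward: 68×95/156 = 41.410
  Minor, Defender: 68×61/156 = 26.590
  Major, Forward: 53×95/156 = 32.276
  Major, Defender: 53×61/156 = 20.724
Contributions (O − E)²/E:
  (20 − 21.314)²/21.314 = 0.0810
  (15 − 13.686)²/13.686 = 0.1262
  (31 − 41.410)²/41.410 = 2.6170
  (37 − 26.590)²/26.590 = 4.0755
  (44 − 32.276)²/32.276 = 4.2586
  (9 − 20.724)²/20.724 = 6.6325
χ² = 0.0810 + 0.1262 + 2.6170 + 4.0755 + 4.2586 + 6.6325 = 17.79

17.79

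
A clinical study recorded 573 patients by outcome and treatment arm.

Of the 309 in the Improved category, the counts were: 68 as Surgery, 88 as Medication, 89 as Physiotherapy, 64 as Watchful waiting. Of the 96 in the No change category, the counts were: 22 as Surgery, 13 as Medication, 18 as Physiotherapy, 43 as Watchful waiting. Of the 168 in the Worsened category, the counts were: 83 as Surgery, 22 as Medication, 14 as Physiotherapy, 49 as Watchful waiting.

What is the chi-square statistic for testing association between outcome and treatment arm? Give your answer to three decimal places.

82.280

Row totals: 309, 96, 168. Column totals: 173, 123, 121, 156. Grand total N = 573.
Expected counts (row total × column total / N):
  Improved, Surgery: 309×173/573 = 93.2932
  Improved, Medication: 309×123/573 = 66.3298
  Improved, Physiotherapy: 309×121/573 = 65.2513
  Improved, Watchful waiting: 309×156/573 = 84.1257
  No change, Surgery: 96×173/573 = 28.9843
  No change, Medication: 96×123/573 = 20.6073
  No change, Physiotherapy: 96×121/573 = 20.2723
  No change, Watchful waiting: 96×156/573 = 26.1361
  Worsened, Surgery: 168×173/573 = 50.7225
  Worsened, Medication: 168×123/573 = 36.0628
  Worsened, Physiotherapy: 168×121/573 = 35.4764
  Worsened, Watchful waiting: 168×156/573 = 45.7382
Contributions (O − E)²/E:
  (68 − 93.2932)²/93.2932 = 6.8574
  (88 − 66.3298)²/66.3298 = 7.0797
  (89 − 65.2513)²/65.2513 = 8.6435
  (64 − 84.1257)²/84.1257 = 4.8147
  (22 − 28.9843)²/28.9843 = 1.6830
  (13 − 20.6073)²/20.6073 = 2.8083
  (18 − 20.2723)²/20.2723 = 0.2547
  (43 − 26.1361)²/26.1361 = 10.8812
  (83 − 50.7225)²/50.7225 = 20.5399
  (22 − 36.0628)²/36.0628 = 5.4838
  (14 − 35.4764)²/35.4764 = 13.0012
  (49 − 45.7382)²/45.7382 = 0.2326
χ² = 6.8574 + 7.0797 + 8.6435 + 4.8147 + 1.6830 + 2.8083 + 0.2547 + 10.8812 + 20.5399 + 5.4838 + 13.0012 + 0.2326 = 82.280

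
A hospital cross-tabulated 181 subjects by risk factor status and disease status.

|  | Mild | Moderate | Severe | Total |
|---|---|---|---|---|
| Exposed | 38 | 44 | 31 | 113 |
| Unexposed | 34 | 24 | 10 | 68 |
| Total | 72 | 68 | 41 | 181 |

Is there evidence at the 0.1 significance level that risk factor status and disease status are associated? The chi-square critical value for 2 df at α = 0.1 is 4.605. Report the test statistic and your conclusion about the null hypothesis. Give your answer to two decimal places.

Grand total N = 181.
Expected counts (row total × column total / N):
  Exposed, Mild: 113×72/181 = 44.950
  Exposed, Moderate: 113×68/181 = 42.453
  Exposed, Severe: 113×41/181 = 25.597
  Unexposed, Mild: 68×72/181 = 27.050
  Unexposed, Moderate: 68×68/181 = 25.547
  Unexposed, Severe: 68×41/181 = 15.403
Contributions (O − E)²/E:
  (38 − 44.950)²/44.950 = 1.0746
  (44 − 42.453)²/42.453 = 0.0564
  (31 − 25.597)²/25.597 = 1.1405
  (34 − 27.050)²/27.050 = 1.7857
  (24 − 25.547)²/25.547 = 0.0937
  (10 − 15.403)²/15.403 = 1.8952
χ² = 1.0746 + 0.0564 + 1.1405 + 1.7857 + 0.0937 + 1.8952 = 6.05
df = (2−1)(3−1) = 2. Since 6.05 > 4.605, reject the null hypothesis of independence at α = 0.1.

6.05; reject H₀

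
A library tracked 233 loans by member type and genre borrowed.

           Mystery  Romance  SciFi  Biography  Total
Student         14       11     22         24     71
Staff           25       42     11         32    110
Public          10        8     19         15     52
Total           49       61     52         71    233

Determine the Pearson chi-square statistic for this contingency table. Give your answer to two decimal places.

26.71

Grand total N = 233.
Expected counts (row total × column total / N):
  Student, Mystery: 71×49/233 = 14.9313
  Student, Romance: 71×61/233 = 18.5880
  Student, SciFi: 71×52/233 = 15.8455
  Student, Biography: 71×71/233 = 21.6352
  Staff, Mystery: 110×49/233 = 23.1330
  Staff, Romance: 110×61/233 = 28.7983
  Staff, SciFi: 110×52/233 = 24.5494
  Staff, Biography: 110×71/233 = 33.5193
  Public, Mystery: 52×49/233 = 10.9356
  Public, Romance: 52×61/233 = 13.6137
  Public, SciFi: 52×52/233 = 11.6052
  Public, Biography: 52×71/233 = 15.8455
Contributions (O − E)²/E:
  (14 − 14.9313)²/14.9313 = 0.0581
  (11 − 18.5880)²/18.5880 = 3.0976
  (22 − 15.8455)²/15.8455 = 2.3904
  (24 − 21.6352)²/21.6352 = 0.2585
  (25 − 23.1330)²/23.1330 = 0.1507
  (42 − 28.7983)²/28.7983 = 6.0519
  (11 − 24.5494)²/24.5494 = 7.4782
  (32 − 33.5193)²/33.5193 = 0.0689
  (10 − 10.9356)²/10.9356 = 0.0800
  (8 − 13.6137)²/13.6137 = 2.3148
  (19 − 11.6052)²/11.6052 = 4.7119
  (15 − 15.8455)²/15.8455 = 0.0451
χ² = 0.0581 + 3.0976 + 2.3904 + 0.2585 + 0.1507 + 6.0519 + 7.4782 + 0.0689 + 0.0800 + 2.3148 + 4.7119 + 0.0451 = 26.71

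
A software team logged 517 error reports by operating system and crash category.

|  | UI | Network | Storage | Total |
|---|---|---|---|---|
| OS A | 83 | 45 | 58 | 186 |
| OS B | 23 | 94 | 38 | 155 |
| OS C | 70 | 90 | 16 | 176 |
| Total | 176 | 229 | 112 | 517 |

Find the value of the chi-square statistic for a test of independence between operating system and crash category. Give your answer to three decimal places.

Grand total N = 517.
Expected counts (row total × column total / N):
  OS A, UI: 186×176/517 = 63.3191
  OS A, Network: 186×229/517 = 82.3868
  OS A, Storage: 186×112/517 = 40.2940
  OS B, UI: 155×176/517 = 52.7660
  OS B, Network: 155×229/517 = 68.6557
  OS B, Storage: 155×112/517 = 33.5783
  OS C, UI: 176×176/517 = 59.9149
  OS C, Network: 176×229/517 = 77.9574
  OS C, Storage: 176×112/517 = 38.1277
Contributions (O − E)²/E:
  (83 − 63.3191)²/63.3191 = 6.1172
  (45 − 82.3868)²/82.3868 = 16.9660
  (58 − 40.2940)²/40.2940 = 7.7804
  (23 − 52.7660)²/52.7660 = 16.7914
  (94 − 68.6557)²/68.6557 = 9.3559
  (38 − 33.5783)²/33.5783 = 0.5823
  (70 − 59.9149)²/59.9149 = 1.6976
  (90 − 77.9574)²/77.9574 = 1.8603
  (16 − 38.1277)²/38.1277 = 12.8420
χ² = 6.1172 + 16.9660 + 7.7804 + 16.7914 + 9.3559 + 0.5823 + 1.6976 + 1.8603 + 12.8420 = 73.993

73.993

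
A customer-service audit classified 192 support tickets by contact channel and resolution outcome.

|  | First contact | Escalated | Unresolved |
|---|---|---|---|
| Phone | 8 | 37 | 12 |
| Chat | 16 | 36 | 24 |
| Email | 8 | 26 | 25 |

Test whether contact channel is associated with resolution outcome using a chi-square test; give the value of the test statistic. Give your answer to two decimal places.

Row totals: 57, 76, 59. Column totals: 32, 99, 61. Grand total N = 192.
Expected counts (row total × column total / N):
  Phone, First contact: 57×32/192 = 9.500
  Phone, Escalated: 57×99/192 = 29.391
  Phone, Unresolved: 57×61/192 = 18.109
  Chat, First contact: 76×32/192 = 12.667
  Chat, Escalated: 76×99/192 = 39.188
  Chat, Unresolved: 76×61/192 = 24.146
  Email, First contact: 59×32/192 = 9.833
  Email, Escalated: 59×99/192 = 30.422
  Email, Unresolved: 59×61/192 = 18.745
Contributions (O − E)²/E:
  (8 − 9.500)²/9.500 = 0.2368
  (37 − 29.391)²/29.391 = 1.9699
  (12 − 18.109)²/18.109 = 2.0608
  (16 − 12.667)²/12.667 = 0.8770
  (36 − 39.188)²/39.188 = 0.2593
  (24 − 24.146)²/24.146 = 0.0009
  (8 − 9.833)²/9.833 = 0.3417
  (26 − 30.422)²/30.422 = 0.6428
  (25 − 18.745)²/18.745 = 2.0872
χ² = 0.2368 + 1.9699 + 2.0608 + 0.8770 + 0.2593 + 0.0009 + 0.3417 + 0.6428 + 2.0872 = 8.48

8.48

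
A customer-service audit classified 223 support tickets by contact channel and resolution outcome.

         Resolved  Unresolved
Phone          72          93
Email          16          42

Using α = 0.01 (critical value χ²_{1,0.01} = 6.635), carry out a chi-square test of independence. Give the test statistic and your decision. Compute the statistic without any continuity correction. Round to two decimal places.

Row totals: 165, 58. Column totals: 88, 135. Grand total N = 223.
Expected counts (row total × column total / N):
  Phone, Resolved: 165×88/223 = 65.112
  Phone, Unresolved: 165×135/223 = 99.888
  Email, Resolved: 58×88/223 = 22.888
  Email, Unresolved: 58×135/223 = 35.112
Contributions (O − E)²/E:
  (72 − 65.112)²/65.112 = 0.7287
  (93 − 99.888)²/99.888 = 0.4750
  (16 − 22.888)²/22.888 = 2.0729
  (42 − 35.112)²/35.112 = 1.3512
χ² = 0.7287 + 0.4750 + 2.0729 + 1.3512 = 4.63
df = (2−1)(2−1) = 1. Since 4.63 < 6.635, fail to reject the null hypothesis of independence at α = 0.01.

4.63; fail to reject H₀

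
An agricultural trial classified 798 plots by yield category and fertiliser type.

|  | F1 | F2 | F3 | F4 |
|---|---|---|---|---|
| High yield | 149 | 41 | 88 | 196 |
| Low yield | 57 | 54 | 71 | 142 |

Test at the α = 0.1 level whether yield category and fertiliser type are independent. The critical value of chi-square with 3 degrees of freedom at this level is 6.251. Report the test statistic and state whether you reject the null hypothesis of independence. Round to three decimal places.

26.036; reject H₀

Row totals: 474, 324. Column totals: 206, 95, 159, 338. Grand total N = 798.
Expected counts (row total × column total / N):
  High yield, F1: 474×206/798 = 122.3609
  High yield, F2: 474×95/798 = 56.4286
  High yield, F3: 474×159/798 = 94.4436
  High yield, F4: 474×338/798 = 200.7669
  Low yield, F1: 324×206/798 = 83.6391
  Low yield, F2: 324×95/798 = 38.5714
  Low yield, F3: 324×159/798 = 64.5564
  Low yield, F4: 324×338/798 = 137.2331
Contributions (O − E)²/E:
  (149 − 122.3609)²/122.3609 = 5.7996
  (41 − 56.4286)²/56.4286 = 4.2185
  (88 − 94.4436)²/94.4436 = 0.4396
  (196 − 200.7669)²/200.7669 = 0.1132
  (57 − 83.6391)²/83.6391 = 8.4846
  (54 − 38.5714)²/38.5714 = 6.1715
  (71 − 64.5564)²/64.5564 = 0.6432
  (142 − 137.2331)²/137.2331 = 0.1656
χ² = 5.7996 + 4.2185 + 0.4396 + 0.1132 + 8.4846 + 6.1715 + 0.6432 + 0.1656 = 26.036
df = (2−1)(4−1) = 3. Since 26.036 > 6.251, reject the null hypothesis of independence at α = 0.1.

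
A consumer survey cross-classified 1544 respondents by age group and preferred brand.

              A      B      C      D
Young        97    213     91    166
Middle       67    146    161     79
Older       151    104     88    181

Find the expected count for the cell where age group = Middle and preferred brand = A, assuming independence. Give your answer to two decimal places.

92.42

Row total (Middle) = 453; column total (A) = 315; grand total N = 1544.
Expected count = (row total × column total) / N = 453 × 315 / 1544 = 92.42.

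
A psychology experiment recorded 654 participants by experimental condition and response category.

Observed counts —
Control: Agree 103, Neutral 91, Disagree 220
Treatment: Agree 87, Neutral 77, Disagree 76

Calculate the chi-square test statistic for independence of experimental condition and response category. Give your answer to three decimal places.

28.276

Row totals: 414, 240. Column totals: 190, 168, 296. Grand total N = 654.
Expected counts (row total × column total / N):
  Control, Agree: 414×190/654 = 120.2752
  Control, Neutral: 414×168/654 = 106.3486
  Control, Disagree: 414×296/654 = 187.3761
  Treatment, Agree: 240×190/654 = 69.7248
  Treatment, Neutral: 240×168/654 = 61.6514
  Treatment, Disagree: 240×296/654 = 108.6239
Contributions (O − E)²/E:
  (103 − 120.2752)²/120.2752 = 2.4812
  (91 − 106.3486)²/106.3486 = 2.2152
  (220 − 187.3761)²/187.3761 = 5.6801
  (87 − 69.7248)²/69.7248 = 4.2801
  (77 − 61.6514)²/61.6514 = 3.8212
  (76 − 108.6239)²/108.6239 = 9.7982
χ² = 2.4812 + 2.2152 + 5.6801 + 4.2801 + 3.8212 + 9.7982 = 28.276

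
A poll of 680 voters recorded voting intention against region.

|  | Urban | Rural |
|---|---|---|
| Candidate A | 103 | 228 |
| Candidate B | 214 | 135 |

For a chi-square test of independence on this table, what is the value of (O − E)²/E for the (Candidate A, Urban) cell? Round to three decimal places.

Row total (Candidate A) = 331; column total (Urban) = 317; N = 680.
Expected count E = 331 × 317 / 680 = 154.3044.
Contribution = (O − E)²/E = (103 − 154.3044)² / 154.3044 = 17.058.

17.058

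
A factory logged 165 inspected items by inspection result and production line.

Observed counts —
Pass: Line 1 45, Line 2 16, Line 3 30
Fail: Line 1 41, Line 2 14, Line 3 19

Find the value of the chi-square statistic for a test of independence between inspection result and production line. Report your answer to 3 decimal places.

Row totals: 91, 74. Column totals: 86, 30, 49. Grand total N = 165.
Expected counts (row total × column total / N):
  Pass, Line 1: 91×86/165 = 47.4303
  Pass, Line 2: 91×30/165 = 16.5455
  Pass, Line 3: 91×49/165 = 27.0242
  Fail, Line 1: 74×86/165 = 38.5697
  Fail, Line 2: 74×30/165 = 13.4545
  Fail, Line 3: 74×49/165 = 21.9758
Contributions (O − E)²/E:
  (45 − 47.4303)²/47.4303 = 0.1245
  (16 − 16.5455)²/16.5455 = 0.0180
  (30 − 27.0242)²/27.0242 = 0.3277
  (41 − 38.5697)²/38.5697 = 0.1531
  (14 − 13.4545)²/13.4545 = 0.0221
  (19 − 21.9758)²/21.9758 = 0.4030
χ² = 0.1245 + 0.0180 + 0.3277 + 0.1531 + 0.0221 + 0.4030 = 1.048

1.048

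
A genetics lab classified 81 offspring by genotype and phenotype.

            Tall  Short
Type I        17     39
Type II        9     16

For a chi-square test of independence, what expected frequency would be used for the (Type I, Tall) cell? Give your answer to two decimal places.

Row total (Type I) = 56; column total (Tall) = 26; grand total N = 81.
Expected count = (row total × column total) / N = 56 × 26 / 81 = 17.98.

17.98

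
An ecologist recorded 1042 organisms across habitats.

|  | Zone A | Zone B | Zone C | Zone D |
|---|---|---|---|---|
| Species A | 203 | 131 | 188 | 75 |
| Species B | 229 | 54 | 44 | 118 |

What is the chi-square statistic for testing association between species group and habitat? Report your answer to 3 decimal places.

112.801

Row totals: 597, 445. Column totals: 432, 185, 232, 193. Grand total N = 1042.
Expected counts (row total × column total / N):
  Species A, Zone A: 597×432/1042 = 247.5086
  Species A, Zone B: 597×185/1042 = 105.9933
  Species A, Zone C: 597×232/1042 = 132.9213
  Species A, Zone D: 597×193/1042 = 110.5768
  Species B, Zone A: 445×432/1042 = 184.4914
  Species B, Zone B: 445×185/1042 = 79.0067
  Species B, Zone C: 445×232/1042 = 99.0787
  Species B, Zone D: 445×193/1042 = 82.4232
Contributions (O − E)²/E:
  (203 − 247.5086)²/247.5086 = 8.0038
  (131 − 105.9933)²/105.9933 = 5.8998
  (188 − 132.9213)²/132.9213 = 22.8230
  (75 − 110.5768)²/110.5768 = 11.4464
  (229 − 184.4914)²/184.4914 = 10.7377
  (54 − 79.0067)²/79.0067 = 7.9150
  (44 − 99.0787)²/99.0787 = 30.6187
  (118 − 82.4232)²/82.4232 = 15.3562
χ² = 8.0038 + 5.8998 + 22.8230 + 11.4464 + 10.7377 + 7.9150 + 30.6187 + 15.3562 = 112.801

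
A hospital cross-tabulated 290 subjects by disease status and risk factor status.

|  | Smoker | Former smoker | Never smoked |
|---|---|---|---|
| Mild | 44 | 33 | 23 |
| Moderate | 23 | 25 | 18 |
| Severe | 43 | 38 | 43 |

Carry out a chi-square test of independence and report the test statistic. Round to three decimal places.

4.854

Row totals: 100, 66, 124. Column totals: 110, 96, 84. Grand total N = 290.
Expected counts (row total × column total / N):
  Mild, Smoker: 100×110/290 = 37.9310
  Mild, Former smoker: 100×96/290 = 33.1034
  Mild, Never smoked: 100×84/290 = 28.9655
  Moderate, Smoker: 66×110/290 = 25.0345
  Moderate, Former smoker: 66×96/290 = 21.8483
  Moderate, Never smoked: 66×84/290 = 19.1172
  Severe, Smoker: 124×110/290 = 47.0345
  Severe, Former smoker: 124×96/290 = 41.0483
  Severe, Never smoked: 124×84/290 = 35.9172
Contributions (O − E)²/E:
  (44 − 37.9310)²/37.9310 = 0.9710
  (33 − 33.1034)²/33.1034 = 0.0003
  (23 − 28.9655)²/28.9655 = 1.2286
  (23 − 25.0345)²/25.0345 = 0.1653
  (25 − 21.8483)²/21.8483 = 0.4546
  (18 − 19.1172)²/19.1172 = 0.0653
  (43 − 47.0345)²/47.0345 = 0.3461
  (38 − 41.0483)²/41.0483 = 0.2264
  (43 − 35.9172)²/35.9172 = 1.3967
χ² = 0.9710 + 0.0003 + 1.2286 + 0.1653 + 0.4546 + 0.0653 + 0.3461 + 0.2264 + 1.3967 = 4.854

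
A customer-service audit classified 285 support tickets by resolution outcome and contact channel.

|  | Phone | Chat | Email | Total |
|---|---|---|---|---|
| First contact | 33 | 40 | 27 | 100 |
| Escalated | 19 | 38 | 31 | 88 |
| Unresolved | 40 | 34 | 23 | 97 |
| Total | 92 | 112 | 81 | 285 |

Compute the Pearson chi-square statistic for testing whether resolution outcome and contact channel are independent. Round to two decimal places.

Grand total N = 285.
Expected counts (row total × column total / N):
  First contact, Phone: 100×92/285 = 32.281
  First contact, Chat: 100×112/285 = 39.298
  First contact, Email: 100×81/285 = 28.421
  Escalated, Phone: 88×92/285 = 28.407
  Escalated, Chat: 88×112/285 = 34.582
  Escalated, Email: 88×81/285 = 25.011
  Unresolved, Phone: 97×92/285 = 31.312
  Unresolved, Chat: 97×112/285 = 38.119
  Unresolved, Email: 97×81/285 = 27.568
Contributions (O − E)²/E:
  (33 − 32.281)²/32.281 = 0.0160
  (40 − 39.298)²/39.298 = 0.0125
  (27 − 28.421)²/28.421 = 0.0710
  (19 − 28.407)²/28.407 = 3.1151
  (38 − 34.582)²/34.582 = 0.3378
  (31 − 25.011)²/25.011 = 1.4341
  (40 − 31.312)²/31.312 = 2.4106
  (34 − 38.119)²/38.119 = 0.4451
  (23 − 27.568)²/27.568 = 0.7569
χ² = 0.0160 + 0.0125 + 0.0710 + 3.1151 + 0.3378 + 1.4341 + 2.4106 + 0.4451 + 0.7569 = 8.60

8.60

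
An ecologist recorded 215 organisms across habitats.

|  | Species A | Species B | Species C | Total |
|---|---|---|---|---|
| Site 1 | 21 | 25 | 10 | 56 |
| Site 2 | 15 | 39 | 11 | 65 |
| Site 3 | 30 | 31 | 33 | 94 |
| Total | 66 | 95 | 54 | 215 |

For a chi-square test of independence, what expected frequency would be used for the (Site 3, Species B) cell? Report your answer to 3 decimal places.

41.535

Row total (Site 3) = 94; column total (Species B) = 95; grand total N = 215.
Expected count = (row total × column total) / N = 94 × 95 / 215 = 41.535.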